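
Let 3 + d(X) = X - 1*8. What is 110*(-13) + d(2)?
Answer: -1439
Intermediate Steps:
d(X) = -11 + X (d(X) = -3 + (X - 1*8) = -3 + (X - 8) = -3 + (-8 + X) = -11 + X)
110*(-13) + d(2) = 110*(-13) + (-11 + 2) = -1430 - 9 = -1439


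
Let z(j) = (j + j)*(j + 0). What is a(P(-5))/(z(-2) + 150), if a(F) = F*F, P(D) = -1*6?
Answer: 18/79 ≈ 0.22785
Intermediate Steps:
P(D) = -6
z(j) = 2*j**2 (z(j) = (2*j)*j = 2*j**2)
a(F) = F**2
a(P(-5))/(z(-2) + 150) = (-6)**2/(2*(-2)**2 + 150) = 36/(2*4 + 150) = 36/(8 + 150) = 36/158 = (1/158)*36 = 18/79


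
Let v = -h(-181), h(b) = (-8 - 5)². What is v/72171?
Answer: -169/72171 ≈ -0.0023417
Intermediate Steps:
h(b) = 169 (h(b) = (-13)² = 169)
v = -169 (v = -1*169 = -169)
v/72171 = -169/72171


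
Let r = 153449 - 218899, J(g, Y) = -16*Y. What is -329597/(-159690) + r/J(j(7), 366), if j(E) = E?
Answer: 343939737/25976240 ≈ 13.241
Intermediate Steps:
r = -65450
-329597/(-159690) + r/J(j(7), 366) = -329597/(-159690) - 65450/((-16*366)) = -329597*(-1/159690) - 65450/(-5856) = 329597/159690 - 65450*(-1/5856) = 329597/159690 + 32725/2928 = 343939737/25976240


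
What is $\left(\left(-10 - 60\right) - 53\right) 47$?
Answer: $-5781$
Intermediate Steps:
$\left(\left(-10 - 60\right) - 53\right) 47 = \left(-70 - 53\right) 47 = \left(-123\right) 47 = -5781$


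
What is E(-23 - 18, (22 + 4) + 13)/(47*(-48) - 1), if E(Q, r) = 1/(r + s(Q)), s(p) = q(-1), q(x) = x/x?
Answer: -1/90280 ≈ -1.1077e-5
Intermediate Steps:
q(x) = 1
s(p) = 1
E(Q, r) = 1/(1 + r) (E(Q, r) = 1/(r + 1) = 1/(1 + r))
E(-23 - 18, (22 + 4) + 13)/(47*(-48) - 1) = 1/((1 + ((22 + 4) + 13))*(47*(-48) - 1)) = 1/((1 + (26 + 13))*(-2256 - 1)) = 1/((1 + 39)*(-2257)) = -1/2257/40 = (1/40)*(-1/2257) = -1/90280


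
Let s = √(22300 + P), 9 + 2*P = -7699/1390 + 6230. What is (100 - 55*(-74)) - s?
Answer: 4170 - √49090276245/1390 ≈ 4010.6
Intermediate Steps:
P = 8639491/2780 (P = -9/2 + (-7699/1390 + 6230)/2 = -9/2 + (½)*(8652001/1390) = -9/2 + 8652001/2780 = 8639491/2780 ≈ 3107.7)
s = √49090276245/1390 (s = √(22300 + 8639491/2780) = √(70633491/2780) = √49090276245/1390 ≈ 159.40)
(100 - 55*(-74)) - s = (100 - 55*(-74)) - √49090276245/1390 = (100 + 4070) - √49090276245/1390 = 4170 - √49090276245/1390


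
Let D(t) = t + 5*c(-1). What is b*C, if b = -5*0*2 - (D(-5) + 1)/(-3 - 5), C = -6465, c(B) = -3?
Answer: 122835/8 ≈ 15354.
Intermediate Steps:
D(t) = -15 + t (D(t) = t + 5*(-3) = t - 15 = -15 + t)
b = -19/8 (b = -5*0*2 - ((-15 - 5) + 1)/(-3 - 5) = 0*2 - (-20 + 1)/(-8) = 0 - (-19)*(-1)/8 = 0 - 1*19/8 = 0 - 19/8 = -19/8 ≈ -2.3750)
b*C = -19/8*(-6465) = 122835/8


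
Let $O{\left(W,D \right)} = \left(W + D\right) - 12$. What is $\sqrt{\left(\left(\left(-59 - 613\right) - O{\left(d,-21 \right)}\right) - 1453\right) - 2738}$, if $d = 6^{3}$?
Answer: $29 i \sqrt{6} \approx 71.035 i$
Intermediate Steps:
$d = 216$
$O{\left(W,D \right)} = -12 + D + W$ ($O{\left(W,D \right)} = \left(D + W\right) - 12 = -12 + D + W$)
$\sqrt{\left(\left(\left(-59 - 613\right) - O{\left(d,-21 \right)}\right) - 1453\right) - 2738} = \sqrt{\left(\left(\left(-59 - 613\right) - \left(-12 - 21 + 216\right)\right) - 1453\right) - 2738} = \sqrt{\left(\left(-672 - 183\right) - 1453\right) - 2738} = \sqrt{\left(-855 - 1453\right) - 2738} = \sqrt{-2308 - 2738} = \sqrt{-5046} = 29 i \sqrt{6}$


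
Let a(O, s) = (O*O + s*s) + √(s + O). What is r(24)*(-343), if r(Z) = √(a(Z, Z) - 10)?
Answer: -343*√(1142 + 4*√3) ≈ -11626.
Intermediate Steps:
a(O, s) = O² + s² + √(O + s) (a(O, s) = (O² + s²) + √(O + s) = O² + s² + √(O + s))
r(Z) = √(-10 + 2*Z² + √2*√Z) (r(Z) = √((Z² + Z² + √(Z + Z)) - 10) = √((Z² + Z² + √(2*Z)) - 10) = √((Z² + Z² + √2*√Z) - 10) = √((2*Z² + √2*√Z) - 10) = √(-10 + 2*Z² + √2*√Z))
r(24)*(-343) = √(-10 + 2*24² + √2*√24)*(-343) = √(-10 + 2*576 + √2*(2*√6))*(-343) = √(-10 + 1152 + 4*√3)*(-343) = √(1142 + 4*√3)*(-343) = -343*√(1142 + 4*√3)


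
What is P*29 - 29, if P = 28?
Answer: 783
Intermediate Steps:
P*29 - 29 = 28*29 - 29 = 812 - 29 = 783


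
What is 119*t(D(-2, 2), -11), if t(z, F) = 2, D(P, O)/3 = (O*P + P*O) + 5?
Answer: 238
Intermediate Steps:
D(P, O) = 15 + 6*O*P (D(P, O) = 3*((O*P + P*O) + 5) = 3*((O*P + O*P) + 5) = 3*(2*O*P + 5) = 3*(5 + 2*O*P) = 15 + 6*O*P)
119*t(D(-2, 2), -11) = 119*2 = 238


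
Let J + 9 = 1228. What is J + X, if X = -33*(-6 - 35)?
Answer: 2572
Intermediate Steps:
J = 1219 (J = -9 + 1228 = 1219)
X = 1353 (X = -33*(-41) = 1353)
J + X = 1219 + 1353 = 2572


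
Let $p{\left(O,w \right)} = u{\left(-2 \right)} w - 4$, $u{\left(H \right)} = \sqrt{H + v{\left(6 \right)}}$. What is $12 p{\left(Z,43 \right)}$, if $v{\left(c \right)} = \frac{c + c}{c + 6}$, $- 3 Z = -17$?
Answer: $-48 + 516 i \approx -48.0 + 516.0 i$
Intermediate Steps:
$Z = \frac{17}{3}$ ($Z = \left(- \frac{1}{3}\right) \left(-17\right) = \frac{17}{3} \approx 5.6667$)
$v{\left(c \right)} = \frac{2 c}{6 + c}$
$u{\left(H \right)} = \sqrt{1 + H}$ ($u{\left(H \right)} = \sqrt{H + 2 \cdot 6 \frac{1}{6 + 6}} = \sqrt{H + 2 \cdot 6 \cdot \frac{1}{12}} = \sqrt{H + 1} = \sqrt{1 + H}$)
$p{\left(O,w \right)} = -4 + i w$ ($p{\left(O,w \right)} = \sqrt{1 - 2} w - 4 = \sqrt{-1} w - 4 = i w - 4 = -4 + i w$)
$12 p{\left(Z,43 \right)} = 12 \left(-4 + i 43\right) = 12 \left(-4 + 43 i\right) = -48 + 516 i$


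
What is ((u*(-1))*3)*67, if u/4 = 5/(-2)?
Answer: 2010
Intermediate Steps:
u = -10 (u = 4*(5/(-2)) = 4*(5*(-½)) = 4*(-5/2) = -10)
((u*(-1))*3)*67 = (-10*(-1)*3)*67 = (10*3)*67 = 30*67 = 2010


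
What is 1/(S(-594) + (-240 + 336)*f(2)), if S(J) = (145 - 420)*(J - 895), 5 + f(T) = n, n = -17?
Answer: 1/407363 ≈ 2.4548e-6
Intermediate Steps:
f(T) = -22 (f(T) = -5 - 17 = -22)
S(J) = 246125 - 275*J (S(J) = -275*(-895 + J) = 246125 - 275*J)
1/(S(-594) + (-240 + 336)*f(2)) = 1/((246125 - 275*(-594)) + (-240 + 336)*(-22)) = 1/((246125 + 163350) + 96*(-22)) = 1/(409475 - 2112) = 1/407363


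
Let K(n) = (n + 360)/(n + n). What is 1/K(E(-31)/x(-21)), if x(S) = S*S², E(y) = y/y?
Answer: -2/3333959 ≈ -5.9989e-7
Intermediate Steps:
E(y) = 1
x(S) = S³
K(n) = (360 + n)/(2*n) (K(n) = (360 + n)/((2*n)) = (360 + n)*(1/(2*n)) = (360 + n)/(2*n))
1/K(E(-31)/x(-21)) = 1/((360 + 1/(-21)³)/(2*((1/(-21)³)))) = 1/((360 + 1/(-9261))/(2*((1/(-9261))))) = 1/((360 + 1*(-1/9261))/(2*((1*(-1/9261))))) = 1/((360 - 1/9261)/(2*(-1/9261))) = 1/((½)*(-9261)*(3333959/9261)) = 1/(-3333959/2) = -2/3333959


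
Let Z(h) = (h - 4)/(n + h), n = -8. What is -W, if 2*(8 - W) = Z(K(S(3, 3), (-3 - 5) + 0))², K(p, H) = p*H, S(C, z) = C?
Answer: -975/128 ≈ -7.6172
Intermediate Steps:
K(p, H) = H*p
Z(h) = (-4 + h)/(-8 + h) (Z(h) = (h - 4)/(-8 + h) = (-4 + h)/(-8 + h))
W = 975/128 (W = 8 - (-4 + ((-3 - 5) + 0)*3)²/(-8 + ((-3 - 5) + 0)*3)²/2 = 8 - (-4 + (-8 + 0)*3)²/(-8 + (-8 + 0)*3)²/2 = 8 - (-4 - 8*3)²/(-8 - 8*3)²/2 = 8 - (-4 - 24)²/(-8 - 24)²/2 = 8 - (-28/(-32))²/2 = 8 - (-1/32*(-28))²/2 = 8 - (7/8)²/2 = 8 - ½*49/64 = 8 - 49/128 = 975/128 ≈ 7.6172)
-W = -1*975/128 = -975/128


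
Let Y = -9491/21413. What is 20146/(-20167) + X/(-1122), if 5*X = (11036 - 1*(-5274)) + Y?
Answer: -1351875773399/346085685330 ≈ -3.9062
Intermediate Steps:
Y = -9491/21413 (Y = -9491*1/21413 = -9491/21413 ≈ -0.44324)
X = 349236539/107065 (X = ((11036 - 1*(-5274)) - 9491/21413)/5 = ((11036 + 5274) - 9491/21413)/5 = (16310 - 9491/21413)/5 = (1/5)*(349236539/21413) = 349236539/107065 ≈ 3261.9)
20146/(-20167) + X/(-1122) = 20146/(-20167) + (349236539/107065)/(-1122) = 20146*(-1/20167) + (349236539/107065)*(-1/1122) = -2878/2881 - 349236539/120126930 = -1351875773399/346085685330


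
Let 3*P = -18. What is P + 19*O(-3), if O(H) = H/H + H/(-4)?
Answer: 109/4 ≈ 27.250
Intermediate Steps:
P = -6 (P = (⅓)*(-18) = -6)
O(H) = 1 - H/4 (O(H) = 1 + H*(-¼) = 1 - H/4)
P + 19*O(-3) = -6 + 19*(1 - ¼*(-3)) = -6 + 19*(1 + ¾) = -6 + 19*(7/4) = -6 + 133/4 = 109/4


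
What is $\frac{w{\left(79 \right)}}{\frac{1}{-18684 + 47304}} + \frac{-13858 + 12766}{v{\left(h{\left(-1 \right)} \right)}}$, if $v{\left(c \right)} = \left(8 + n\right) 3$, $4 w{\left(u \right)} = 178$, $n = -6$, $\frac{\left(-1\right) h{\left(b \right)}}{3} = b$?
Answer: $1273408$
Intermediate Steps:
$h{\left(b \right)} = - 3 b$
$w{\left(u \right)} = \frac{89}{2}$ ($w{\left(u \right)} = \frac{1}{4} \cdot 178 = \frac{89}{2}$)
$v{\left(c \right)} = 6$ ($v{\left(c \right)} = \left(8 - 6\right) 3 = 2 \cdot 3 = 6$)
$\frac{w{\left(79 \right)}}{\frac{1}{-18684 + 47304}} + \frac{-13858 + 12766}{v{\left(h{\left(-1 \right)} \right)}} = \frac{89}{2 \frac{1}{-18684 + 47304}} + \frac{-13858 + 12766}{6} = \frac{89}{2 \cdot \frac{1}{28620}} - 182 = \frac{89 \frac{1}{\frac{1}{28620}}}{2} - 182 = \frac{89}{2} \cdot 28620 - 182 = 1273590 - 182 = 1273408$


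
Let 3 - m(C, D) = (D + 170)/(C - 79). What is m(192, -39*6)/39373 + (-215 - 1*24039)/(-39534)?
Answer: 53962796024/87946328283 ≈ 0.61359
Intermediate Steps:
m(C, D) = 3 - (170 + D)/(-79 + C) (m(C, D) = 3 - (D + 170)/(C - 79) = 3 - (170 + D)/(-79 + C))
m(192, -39*6)/39373 + (-215 - 1*24039)/(-39534) = ((-407 - (-39)*6 + 3*192)/(-79 + 192))/39373 + (-215 - 1*24039)/(-39534) = ((-407 - 1*(-234) + 576)/113)*(1/39373) + (-215 - 24039)*(-1/39534) = ((-407 + 234 + 576)/113)*(1/39373) - 24254*(-1/39534) = ((1/113)*403)*(1/39373) + 12127/19767 = (403/113)*(1/39373) + 12127/19767 = 403/4449149 + 12127/19767 = 53962796024/87946328283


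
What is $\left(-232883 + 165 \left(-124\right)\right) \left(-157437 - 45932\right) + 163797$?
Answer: $51522276364$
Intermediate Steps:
$\left(-232883 + 165 \left(-124\right)\right) \left(-157437 - 45932\right) + 163797 = \left(-232883 - 20460\right) \left(-203369\right) + 163797 = \left(-253343\right) \left(-203369\right) + 163797 = 51522112567 + 163797 = 51522276364$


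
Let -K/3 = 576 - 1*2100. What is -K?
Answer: -4572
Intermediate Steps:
K = 4572 (K = -3*(576 - 1*2100) = -3*(576 - 2100) = -3*(-1524) = 4572)
-K = -1*4572 = -4572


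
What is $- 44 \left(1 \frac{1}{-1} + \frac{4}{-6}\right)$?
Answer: $\frac{220}{3} \approx 73.333$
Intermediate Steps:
$- 44 \left(1 \frac{1}{-1} + \frac{4}{-6}\right) = - 44 \left(1 \left(-1\right) + 4 \left(- \frac{1}{6}\right)\right) = - 44 \left(-1 - \frac{2}{3}\right) = \left(-44\right) \left(- \frac{5}{3}\right) = \frac{220}{3}$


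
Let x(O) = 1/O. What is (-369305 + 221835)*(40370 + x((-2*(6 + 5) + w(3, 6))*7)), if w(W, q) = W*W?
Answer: -541755967430/91 ≈ -5.9534e+9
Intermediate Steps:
w(W, q) = W²
(-369305 + 221835)*(40370 + x((-2*(6 + 5) + w(3, 6))*7)) = (-369305 + 221835)*(40370 + 1/((-2*(6 + 5) + 3²)*7)) = -147470*(40370 + 1/((-2*11 + 9)*7)) = -147470*(40370 + 1/((-22 + 9)*7)) = -147470*(40370 + 1/(-13*7)) = -147470*(40370 + 1/(-91)) = -147470*(40370 - 1/91) = -147470*3673669/91 = -541755967430/91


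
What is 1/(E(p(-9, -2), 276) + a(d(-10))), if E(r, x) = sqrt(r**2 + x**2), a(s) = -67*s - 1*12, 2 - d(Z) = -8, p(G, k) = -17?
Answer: -682/388659 - sqrt(76465)/388659 ≈ -0.0024662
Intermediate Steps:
d(Z) = 10 (d(Z) = 2 - 1*(-8) = 2 + 8 = 10)
a(s) = -12 - 67*s (a(s) = -67*s - 12 = -12 - 67*s)
1/(E(p(-9, -2), 276) + a(d(-10))) = 1/(sqrt((-17)**2 + 276**2) + (-12 - 67*10)) = 1/(sqrt(289 + 76176) + (-12 - 670)) = 1/(sqrt(76465) - 682) = 1/(-682 + sqrt(76465))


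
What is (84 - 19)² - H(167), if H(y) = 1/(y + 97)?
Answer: 1115399/264 ≈ 4225.0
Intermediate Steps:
H(y) = 1/(97 + y)
(84 - 19)² - H(167) = (84 - 19)² - 1/(97 + 167) = 65² - 1/264 = 4225 - 1*1/264 = 4225 - 1/264 = 1115399/264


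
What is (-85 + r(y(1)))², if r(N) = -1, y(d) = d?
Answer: 7396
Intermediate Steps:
(-85 + r(y(1)))² = (-85 - 1)² = (-86)² = 7396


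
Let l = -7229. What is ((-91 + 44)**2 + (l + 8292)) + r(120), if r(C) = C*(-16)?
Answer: 1352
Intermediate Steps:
r(C) = -16*C
((-91 + 44)**2 + (l + 8292)) + r(120) = ((-91 + 44)**2 + (-7229 + 8292)) - 16*120 = ((-47)**2 + 1063) - 1920 = (2209 + 1063) - 1920 = 3272 - 1920 = 1352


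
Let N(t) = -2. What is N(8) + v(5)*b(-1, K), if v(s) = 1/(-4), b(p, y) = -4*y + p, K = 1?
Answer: -3/4 ≈ -0.75000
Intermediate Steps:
b(p, y) = p - 4*y
v(s) = -1/4
N(8) + v(5)*b(-1, K) = -2 - (-1 - 4*1)/4 = -2 - (-1 - 4)/4 = -2 - 1/4*(-5) = -2 + 5/4 = -3/4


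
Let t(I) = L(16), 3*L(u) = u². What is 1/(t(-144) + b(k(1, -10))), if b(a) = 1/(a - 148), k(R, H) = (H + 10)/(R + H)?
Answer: 444/37885 ≈ 0.011720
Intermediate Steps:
k(R, H) = (10 + H)/(H + R)
L(u) = u²/3
t(I) = 256/3 (t(I) = (⅓)*16² = (⅓)*256 = 256/3)
b(a) = 1/(-148 + a)
1/(t(-144) + b(k(1, -10))) = 1/(256/3 + 1/(-148 + (10 - 10)/(-10 + 1))) = 1/(256/3 + 1/(-148 + 0/(-9))) = 1/(256/3 + 1/(-148 - ⅑*0)) = 1/(256/3 + 1/(-148 + 0)) = 1/(256/3 + 1/(-148)) = 1/(256/3 - 1/148) = 1/(37885/444) = 444/37885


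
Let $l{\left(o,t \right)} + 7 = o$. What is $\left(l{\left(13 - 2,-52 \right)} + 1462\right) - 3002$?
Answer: $-1536$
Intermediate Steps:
$l{\left(o,t \right)} = -7 + o$
$\left(l{\left(13 - 2,-52 \right)} + 1462\right) - 3002 = \left(\left(-7 + \left(13 - 2\right)\right) + 1462\right) - 3002 = \left(\left(-7 + 11\right) + 1462\right) - 3002 = \left(4 + 1462\right) - 3002 = 1466 - 3002 = -1536$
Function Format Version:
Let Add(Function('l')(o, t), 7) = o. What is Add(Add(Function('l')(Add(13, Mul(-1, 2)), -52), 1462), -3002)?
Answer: -1536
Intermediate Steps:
Function('l')(o, t) = Add(-7, o)
Add(Add(Function('l')(Add(13, Mul(-1, 2)), -52), 1462), -3002) = Add(Add(Add(-7, Add(13, Mul(-1, 2))), 1462), -3002) = Add(Add(Add(-7, Add(13, -2)), 1462), -3002) = Add(Add(Add(-7, 11), 1462), -3002) = Add(Add(4, 1462), -3002) = Add(1466, -3002) = -1536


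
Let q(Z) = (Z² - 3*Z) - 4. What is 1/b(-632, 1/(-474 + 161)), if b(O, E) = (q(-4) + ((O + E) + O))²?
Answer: 97969/150637910641 ≈ 6.5036e-7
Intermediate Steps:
q(Z) = -4 + Z² - 3*Z
b(O, E) = (24 + E + 2*O)² (b(O, E) = ((-4 + (-4)² - 3*(-4)) + ((O + E) + O))² = ((-4 + 16 + 12) + ((E + O) + O))² = (24 + (E + 2*O))² = (24 + E + 2*O)²)
1/b(-632, 1/(-474 + 161)) = 1/((24 + 1/(-474 + 161) + 2*(-632))²) = 1/((24 + 1/(-313) - 1264)²) = 1/((24 - 1/313 - 1264)²) = 1/((-388121/313)²) = 1/(150637910641/97969) = 97969/150637910641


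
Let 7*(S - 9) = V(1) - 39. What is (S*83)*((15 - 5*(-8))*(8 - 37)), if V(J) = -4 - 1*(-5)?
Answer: -3309625/7 ≈ -4.7280e+5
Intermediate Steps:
V(J) = 1 (V(J) = -4 + 5 = 1)
S = 25/7 (S = 9 + (1 - 39)/7 = 9 + (1/7)*(-38) = 9 - 38/7 = 25/7 ≈ 3.5714)
(S*83)*((15 - 5*(-8))*(8 - 37)) = ((25/7)*83)*((15 - 5*(-8))*(8 - 37)) = 2075*((15 + 40)*(-29))/7 = 2075*(55*(-29))/7 = (2075/7)*(-1595) = -3309625/7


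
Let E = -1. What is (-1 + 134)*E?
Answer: -133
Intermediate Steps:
(-1 + 134)*E = (-1 + 134)*(-1) = 133*(-1) = -133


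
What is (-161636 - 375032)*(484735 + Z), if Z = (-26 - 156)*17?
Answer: -258481312188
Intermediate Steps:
Z = -3094 (Z = -182*17 = -3094)
(-161636 - 375032)*(484735 + Z) = (-161636 - 375032)*(484735 - 3094) = -536668*481641 = -258481312188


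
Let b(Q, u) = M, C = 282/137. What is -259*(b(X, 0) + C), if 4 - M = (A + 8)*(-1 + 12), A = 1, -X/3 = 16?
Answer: 3297847/137 ≈ 24072.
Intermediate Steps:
X = -48 (X = -3*16 = -48)
C = 282/137 (C = 282*(1/137) = 282/137 ≈ 2.0584)
M = -95 (M = 4 - (1 + 8)*(-1 + 12) = 4 - 9*11 = 4 - 1*99 = 4 - 99 = -95)
b(Q, u) = -95
-259*(b(X, 0) + C) = -259*(-95 + 282/137) = -259*(-12733/137) = 3297847/137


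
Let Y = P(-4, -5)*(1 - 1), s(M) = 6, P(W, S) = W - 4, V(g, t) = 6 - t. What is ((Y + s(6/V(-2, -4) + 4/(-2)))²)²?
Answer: 1296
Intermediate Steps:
P(W, S) = -4 + W
Y = 0 (Y = (-4 - 4)*(1 - 1) = -8*0 = 0)
((Y + s(6/V(-2, -4) + 4/(-2)))²)² = ((0 + 6)²)² = (6²)² = 36² = 1296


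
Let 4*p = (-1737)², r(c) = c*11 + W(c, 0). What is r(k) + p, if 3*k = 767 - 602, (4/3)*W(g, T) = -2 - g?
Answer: 1509709/2 ≈ 7.5485e+5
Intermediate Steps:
W(g, T) = -3/2 - 3*g/4 (W(g, T) = 3*(-2 - g)/4 = -3/2 - 3*g/4)
k = 55 (k = (767 - 602)/3 = (⅓)*165 = 55)
r(c) = -3/2 + 41*c/4 (r(c) = c*11 + (-3/2 - 3*c/4) = 11*c + (-3/2 - 3*c/4) = -3/2 + 41*c/4)
p = 3017169/4 (p = (¼)*(-1737)² = (¼)*3017169 = 3017169/4 ≈ 7.5429e+5)
r(k) + p = (-3/2 + (41/4)*55) + 3017169/4 = (-3/2 + 2255/4) + 3017169/4 = 2249/4 + 3017169/4 = 1509709/2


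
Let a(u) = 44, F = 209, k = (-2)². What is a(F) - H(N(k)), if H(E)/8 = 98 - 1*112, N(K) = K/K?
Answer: 156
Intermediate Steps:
k = 4
N(K) = 1
H(E) = -112 (H(E) = 8*(98 - 1*112) = 8*(98 - 112) = 8*(-14) = -112)
a(F) - H(N(k)) = 44 - 1*(-112) = 44 + 112 = 156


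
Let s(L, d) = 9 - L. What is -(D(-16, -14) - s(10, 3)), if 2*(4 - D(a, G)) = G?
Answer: -12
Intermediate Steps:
D(a, G) = 4 - G/2
-(D(-16, -14) - s(10, 3)) = -((4 - 1/2*(-14)) - (9 - 1*10)) = -((4 + 7) - (9 - 10)) = -(11 - 1*(-1)) = -(11 + 1) = -1*12 = -12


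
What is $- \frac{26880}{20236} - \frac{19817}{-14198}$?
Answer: $\frac{4843643}{71827682} \approx 0.067434$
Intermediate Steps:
$- \frac{26880}{20236} - \frac{19817}{-14198} = \left(-26880\right) \frac{1}{20236} - - \frac{19817}{14198} = - \frac{6720}{5059} + \frac{19817}{14198} = \frac{4843643}{71827682}$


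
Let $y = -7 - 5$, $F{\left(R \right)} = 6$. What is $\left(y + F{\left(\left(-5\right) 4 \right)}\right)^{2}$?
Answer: $36$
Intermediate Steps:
$y = -12$
$\left(y + F{\left(\left(-5\right) 4 \right)}\right)^{2} = \left(-12 + 6\right)^{2} = \left(-6\right)^{2} = 36$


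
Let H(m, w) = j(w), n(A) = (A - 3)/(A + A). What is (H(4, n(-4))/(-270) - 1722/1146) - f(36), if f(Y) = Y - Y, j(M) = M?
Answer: -621257/412560 ≈ -1.5059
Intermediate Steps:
n(A) = (-3 + A)/(2*A) (n(A) = (-3 + A)/((2*A)) = (-3 + A)*(1/(2*A)) = (-3 + A)/(2*A))
H(m, w) = w
f(Y) = 0
(H(4, n(-4))/(-270) - 1722/1146) - f(36) = (((½)*(-3 - 4)/(-4))/(-270) - 1722/1146) - 1*0 = (((½)*(-¼)*(-7))*(-1/270) - 1722*1/1146) + 0 = ((7/8)*(-1/270) - 287/191) + 0 = (-7/2160 - 287/191) + 0 = -621257/412560 + 0 = -621257/412560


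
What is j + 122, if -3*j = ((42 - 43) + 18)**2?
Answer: 77/3 ≈ 25.667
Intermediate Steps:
j = -289/3 (j = -((42 - 43) + 18)**2/3 = -(-1 + 18)**2/3 = -1/3*17**2 = -1/3*289 = -289/3 ≈ -96.333)
j + 122 = -289/3 + 122 = 77/3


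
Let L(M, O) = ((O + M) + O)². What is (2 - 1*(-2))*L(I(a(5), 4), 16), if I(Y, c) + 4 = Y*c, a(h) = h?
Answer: 9216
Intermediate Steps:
I(Y, c) = -4 + Y*c
L(M, O) = (M + 2*O)² (L(M, O) = ((M + O) + O)² = (M + 2*O)²)
(2 - 1*(-2))*L(I(a(5), 4), 16) = (2 - 1*(-2))*((-4 + 5*4) + 2*16)² = (2 + 2)*((-4 + 20) + 32)² = 4*(16 + 32)² = 4*48² = 4*2304 = 9216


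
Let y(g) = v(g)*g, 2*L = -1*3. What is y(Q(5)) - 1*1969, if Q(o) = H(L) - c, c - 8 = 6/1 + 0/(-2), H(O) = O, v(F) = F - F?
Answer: -1969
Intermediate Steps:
L = -3/2 (L = (-1*3)/2 = (½)*(-3) = -3/2 ≈ -1.5000)
v(F) = 0
c = 14 (c = 8 + (6/1 + 0/(-2)) = 8 + (6*1 + 0*(-½)) = 8 + (6 + 0) = 8 + 6 = 14)
Q(o) = -31/2 (Q(o) = -3/2 - 1*14 = -3/2 - 14 = -31/2)
y(g) = 0 (y(g) = 0*g = 0)
y(Q(5)) - 1*1969 = 0 - 1*1969 = 0 - 1969 = -1969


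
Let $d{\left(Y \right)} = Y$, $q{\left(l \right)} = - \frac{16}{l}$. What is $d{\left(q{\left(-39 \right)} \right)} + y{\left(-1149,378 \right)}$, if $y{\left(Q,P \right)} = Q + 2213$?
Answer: $\frac{41512}{39} \approx 1064.4$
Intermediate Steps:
$y{\left(Q,P \right)} = 2213 + Q$
$d{\left(q{\left(-39 \right)} \right)} + y{\left(-1149,378 \right)} = - \frac{16}{-39} + \left(2213 - 1149\right) = \left(-16\right) \left(- \frac{1}{39}\right) + 1064 = \frac{16}{39} + 1064 = \frac{41512}{39}$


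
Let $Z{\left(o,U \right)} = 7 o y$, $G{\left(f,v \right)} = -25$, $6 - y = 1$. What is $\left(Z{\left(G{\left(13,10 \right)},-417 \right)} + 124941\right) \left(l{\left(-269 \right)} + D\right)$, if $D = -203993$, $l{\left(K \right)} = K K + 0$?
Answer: $-16331055712$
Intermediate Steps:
$y = 5$ ($y = 6 - 1 = 5$)
$l{\left(K \right)} = K^{2}$ ($l{\left(K \right)} = K^{2} + 0 = K^{2}$)
$Z{\left(o,U \right)} = 35 o$ ($Z{\left(o,U \right)} = 7 o 5 = 35 o$)
$\left(Z{\left(G{\left(13,10 \right)},-417 \right)} + 124941\right) \left(l{\left(-269 \right)} + D\right) = \left(35 \left(-25\right) + 124941\right) \left(\left(-269\right)^{2} - 203993\right) = \left(-875 + 124941\right) \left(72361 - 203993\right) = 124066 \left(-131632\right) = -16331055712$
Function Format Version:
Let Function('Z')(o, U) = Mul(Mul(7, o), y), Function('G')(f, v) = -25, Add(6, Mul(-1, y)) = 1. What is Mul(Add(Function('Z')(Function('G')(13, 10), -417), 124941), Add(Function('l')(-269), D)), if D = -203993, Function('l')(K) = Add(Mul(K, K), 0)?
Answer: -16331055712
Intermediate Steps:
y = 5 (y = Add(6, Mul(-1, 1)) = Add(6, -1) = 5)
Function('l')(K) = Pow(K, 2) (Function('l')(K) = Add(Pow(K, 2), 0) = Pow(K, 2))
Function('Z')(o, U) = Mul(35, o) (Function('Z')(o, U) = Mul(Mul(7, o), 5) = Mul(35, o))
Mul(Add(Function('Z')(Function('G')(13, 10), -417), 124941), Add(Function('l')(-269), D)) = Mul(Add(Mul(35, -25), 124941), Add(Pow(-269, 2), -203993)) = Mul(Add(-875, 124941), Add(72361, -203993)) = Mul(124066, -131632) = -16331055712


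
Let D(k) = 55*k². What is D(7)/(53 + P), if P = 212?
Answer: 539/53 ≈ 10.170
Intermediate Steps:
D(7)/(53 + P) = (55*7²)/(53 + 212) = (55*49)/265 = (1/265)*2695 = 539/53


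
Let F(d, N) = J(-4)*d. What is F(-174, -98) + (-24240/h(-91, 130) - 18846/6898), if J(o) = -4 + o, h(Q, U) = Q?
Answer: 519637995/313859 ≈ 1655.6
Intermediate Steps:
F(d, N) = -8*d (F(d, N) = (-4 - 4)*d = -8*d)
F(-174, -98) + (-24240/h(-91, 130) - 18846/6898) = -8*(-174) + (-24240/(-91) - 18846/6898) = 1392 + (-24240*(-1/91) - 18846*1/6898) = 1392 + (24240/91 - 9423/3449) = 1392 + 82746267/313859 = 519637995/313859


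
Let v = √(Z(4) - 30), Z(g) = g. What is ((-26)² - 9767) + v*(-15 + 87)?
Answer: -9091 + 72*I*√26 ≈ -9091.0 + 367.13*I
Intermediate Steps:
v = I*√26 (v = √(4 - 30) = √(-26) = I*√26 ≈ 5.099*I)
((-26)² - 9767) + v*(-15 + 87) = ((-26)² - 9767) + (I*√26)*(-15 + 87) = (676 - 9767) + (I*√26)*72 = -9091 + 72*I*√26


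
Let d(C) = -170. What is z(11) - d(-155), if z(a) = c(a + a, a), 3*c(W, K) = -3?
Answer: 169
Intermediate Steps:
c(W, K) = -1 (c(W, K) = (⅓)*(-3) = -1)
z(a) = -1
z(11) - d(-155) = -1 - 1*(-170) = -1 + 170 = 169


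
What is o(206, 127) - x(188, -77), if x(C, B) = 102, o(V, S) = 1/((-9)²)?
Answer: -8261/81 ≈ -101.99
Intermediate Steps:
o(V, S) = 1/81
o(206, 127) - x(188, -77) = 1/81 - 1*102 = 1/81 - 102 = -8261/81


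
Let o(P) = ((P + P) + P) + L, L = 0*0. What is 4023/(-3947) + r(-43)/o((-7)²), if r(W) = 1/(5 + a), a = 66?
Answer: -41984104/41194839 ≈ -1.0192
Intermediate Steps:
L = 0
r(W) = 1/71 (r(W) = 1/(5 + 66) = 1/71)
o(P) = 3*P (o(P) = ((P + P) + P) + 0 = (2*P + P) + 0 = 3*P + 0 = 3*P)
4023/(-3947) + r(-43)/o((-7)²) = 4023/(-3947) + 1/(71*((3*(-7)²))) = 4023*(-1/3947) + 1/(71*((3*49))) = -4023/3947 + (1/71)/147 = -4023/3947 + (1/71)*(1/147) = -4023/3947 + 1/10437 = -41984104/41194839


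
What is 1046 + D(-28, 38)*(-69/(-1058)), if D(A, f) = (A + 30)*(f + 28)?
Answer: 24256/23 ≈ 1054.6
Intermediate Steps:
D(A, f) = (28 + f)*(30 + A) (D(A, f) = (30 + A)*(28 + f) = (28 + f)*(30 + A))
1046 + D(-28, 38)*(-69/(-1058)) = 1046 + (840 + 28*(-28) + 30*38 - 28*38)*(-69/(-1058)) = 1046 + (840 - 784 + 1140 - 1064)*(-69*(-1/1058)) = 1046 + 132*(3/46) = 1046 + 198/23 = 24256/23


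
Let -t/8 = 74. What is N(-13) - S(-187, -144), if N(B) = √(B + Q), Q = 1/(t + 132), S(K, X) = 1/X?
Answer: 1/144 + I*√687815/230 ≈ 0.0069444 + 3.6059*I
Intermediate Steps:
t = -592 (t = -8*74 = -592)
Q = -1/460 (Q = 1/(-592 + 132) = 1/(-460) = -1/460 ≈ -0.0021739)
N(B) = √(-1/460 + B) (N(B) = √(B - 1/460) = √(-1/460 + B))
N(-13) - S(-187, -144) = √(-115 + 52900*(-13))/230 - 1/(-144) = √(-115 - 687700)/230 - 1*(-1/144) = √(-687815)/230 + 1/144 = (I*√687815)/230 + 1/144 = I*√687815/230 + 1/144 = 1/144 + I*√687815/230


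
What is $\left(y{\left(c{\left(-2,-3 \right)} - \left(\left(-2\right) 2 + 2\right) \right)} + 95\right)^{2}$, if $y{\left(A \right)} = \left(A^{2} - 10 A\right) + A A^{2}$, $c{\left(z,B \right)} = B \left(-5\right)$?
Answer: $26286129$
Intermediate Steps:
$c{\left(z,B \right)} = - 5 B$
$y{\left(A \right)} = A^{2} + A^{3} - 10 A$ ($y{\left(A \right)} = \left(A^{2} - 10 A\right) + A^{3} = A^{2} + A^{3} - 10 A$)
$\left(y{\left(c{\left(-2,-3 \right)} - \left(\left(-2\right) 2 + 2\right) \right)} + 95\right)^{2} = \left(\left(\left(-5\right) \left(-3\right) - \left(\left(-2\right) 2 + 2\right)\right) \left(-10 - \left(-13 - 4\right) + \left(\left(-5\right) \left(-3\right) - \left(\left(-2\right) 2 + 2\right)\right)^{2}\right) + 95\right)^{2} = \left(\left(15 - \left(-4 + 2\right)\right) \left(-10 + \left(15 - \left(-4 + 2\right)\right) + \left(15 - \left(-4 + 2\right)\right)^{2}\right) + 95\right)^{2} = \left(\left(15 - -2\right) \left(-10 + \left(15 - -2\right) + \left(15 - -2\right)^{2}\right) + 95\right)^{2} = \left(\left(15 + 2\right) \left(-10 + \left(15 + 2\right) + \left(15 + 2\right)^{2}\right) + 95\right)^{2} = \left(17 \left(-10 + 17 + 17^{2}\right) + 95\right)^{2} = \left(17 \left(-10 + 17 + 289\right) + 95\right)^{2} = \left(17 \cdot 296 + 95\right)^{2} = \left(5032 + 95\right)^{2} = 5127^{2} = 26286129$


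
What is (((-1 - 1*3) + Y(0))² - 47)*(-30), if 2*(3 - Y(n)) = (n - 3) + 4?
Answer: 2685/2 ≈ 1342.5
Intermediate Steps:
Y(n) = 5/2 - n/2 (Y(n) = 3 - ((n - 3) + 4)/2 = 3 - ((-3 + n) + 4)/2 = 3 - (1 + n)/2 = 3 + (-½ - n/2) = 5/2 - n/2)
(((-1 - 1*3) + Y(0))² - 47)*(-30) = (((-1 - 1*3) + (5/2 - ½*0))² - 47)*(-30) = (((-1 - 3) + (5/2 + 0))² - 47)*(-30) = ((-4 + 5/2)² - 47)*(-30) = ((-3/2)² - 47)*(-30) = (9/4 - 47)*(-30) = -179/4*(-30) = 2685/2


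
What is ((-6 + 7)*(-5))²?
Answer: 25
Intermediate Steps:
((-6 + 7)*(-5))² = (1*(-5))² = (-5)² = 25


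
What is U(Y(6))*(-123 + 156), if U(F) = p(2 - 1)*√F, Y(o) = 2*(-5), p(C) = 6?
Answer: 198*I*√10 ≈ 626.13*I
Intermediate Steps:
Y(o) = -10
U(F) = 6*√F
U(Y(6))*(-123 + 156) = (6*√(-10))*(-123 + 156) = (6*(I*√10))*33 = (6*I*√10)*33 = 198*I*√10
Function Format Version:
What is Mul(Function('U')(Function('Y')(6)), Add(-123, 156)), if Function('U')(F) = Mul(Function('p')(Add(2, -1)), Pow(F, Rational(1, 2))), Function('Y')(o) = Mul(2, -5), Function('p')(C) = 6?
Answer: Mul(198, I, Pow(10, Rational(1, 2))) ≈ Mul(626.13, I)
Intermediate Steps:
Function('Y')(o) = -10
Function('U')(F) = Mul(6, Pow(F, Rational(1, 2)))
Mul(Function('U')(Function('Y')(6)), Add(-123, 156)) = Mul(Mul(6, Pow(-10, Rational(1, 2))), Add(-123, 156)) = Mul(Mul(6, Mul(I, Pow(10, Rational(1, 2)))), 33) = Mul(Mul(6, I, Pow(10, Rational(1, 2))), 33) = Mul(198, I, Pow(10, Rational(1, 2)))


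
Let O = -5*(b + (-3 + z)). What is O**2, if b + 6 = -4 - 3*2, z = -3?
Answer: 12100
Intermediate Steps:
b = -16 (b = -6 + (-4 - 3*2) = -6 + (-4 - 6) = -6 - 10 = -16)
O = 110 (O = -5*(-16 + (-3 - 3)) = -5*(-16 - 6) = -5*(-22) = 110)
O**2 = 110**2 = 12100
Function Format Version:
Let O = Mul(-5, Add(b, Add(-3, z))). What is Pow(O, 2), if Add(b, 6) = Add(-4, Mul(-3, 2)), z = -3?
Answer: 12100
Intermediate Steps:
b = -16 (b = Add(-6, Add(-4, Mul(-3, 2))) = Add(-6, Add(-4, -6)) = Add(-6, -10) = -16)
O = 110 (O = Mul(-5, Add(-16, Add(-3, -3))) = Mul(-5, Add(-16, -6)) = Mul(-5, -22) = 110)
Pow(O, 2) = Pow(110, 2) = 12100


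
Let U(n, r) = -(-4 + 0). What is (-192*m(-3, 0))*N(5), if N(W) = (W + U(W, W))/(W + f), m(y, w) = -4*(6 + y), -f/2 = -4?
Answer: 20736/13 ≈ 1595.1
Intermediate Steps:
f = 8 (f = -2*(-4) = 8)
m(y, w) = -24 - 4*y
U(n, r) = 4 (U(n, r) = -1*(-4) = 4)
N(W) = (4 + W)/(8 + W) (N(W) = (W + 4)/(W + 8) = (4 + W)/(8 + W))
(-192*m(-3, 0))*N(5) = (-192*(-24 - 4*(-3)))*((4 + 5)/(8 + 5)) = (-192*(-24 + 12))*(9/13) = (-192*(-12))*((1/13)*9) = -64*(-36)*(9/13) = 2304*(9/13) = 20736/13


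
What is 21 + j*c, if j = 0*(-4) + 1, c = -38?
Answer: -17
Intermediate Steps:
j = 1 (j = 0 + 1 = 1)
21 + j*c = 21 + 1*(-38) = 21 - 38 = -17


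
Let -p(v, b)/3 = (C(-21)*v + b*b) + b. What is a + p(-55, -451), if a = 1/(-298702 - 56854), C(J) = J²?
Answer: -190608238261/355556 ≈ -5.3609e+5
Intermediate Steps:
p(v, b) = -1323*v - 3*b - 3*b² (p(v, b) = -3*(((-21)²*v + b*b) + b) = -3*((441*v + b²) + b) = -3*((b² + 441*v) + b) = -3*(b + b² + 441*v) = -1323*v - 3*b - 3*b²)
a = -1/355556 (a = 1/(-355556) = -1/355556 ≈ -2.8125e-6)
a + p(-55, -451) = -1/355556 + (-1323*(-55) - 3*(-451) - 3*(-451)²) = -1/355556 + (72765 + 1353 - 3*203401) = -1/355556 + (72765 + 1353 - 610203) = -1/355556 - 536085 = -190608238261/355556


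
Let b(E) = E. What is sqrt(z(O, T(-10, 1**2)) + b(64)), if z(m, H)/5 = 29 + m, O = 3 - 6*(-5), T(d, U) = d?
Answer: sqrt(374) ≈ 19.339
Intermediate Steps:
O = 33 (O = 3 + 30 = 33)
z(m, H) = 145 + 5*m (z(m, H) = 5*(29 + m) = 145 + 5*m)
sqrt(z(O, T(-10, 1**2)) + b(64)) = sqrt((145 + 5*33) + 64) = sqrt((145 + 165) + 64) = sqrt(310 + 64) = sqrt(374)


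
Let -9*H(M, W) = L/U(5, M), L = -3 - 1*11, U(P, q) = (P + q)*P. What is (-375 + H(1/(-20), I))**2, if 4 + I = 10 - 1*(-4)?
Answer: 111602096761/793881 ≈ 1.4058e+5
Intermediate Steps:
I = 10 (I = -4 + (10 - 1*(-4)) = -4 + (10 + 4) = -4 + 14 = 10)
U(P, q) = P*(P + q)
L = -14 (L = -3 - 11 = -14)
H(M, W) = 14/(9*(25 + 5*M)) (H(M, W) = -(-14)/(9*(5*(5 + M))) = -(-14)/(9*(25 + 5*M)) = 14/(9*(25 + 5*M)))
(-375 + H(1/(-20), I))**2 = (-375 + 14/(45*(5 + 1/(-20))))**2 = (-375 + 14/(45*(5 - 1/20)))**2 = (-375 + 14/(45*(99/20)))**2 = (-375 + (14/45)*(20/99))**2 = (-375 + 56/891)**2 = (-334069/891)**2 = 111602096761/793881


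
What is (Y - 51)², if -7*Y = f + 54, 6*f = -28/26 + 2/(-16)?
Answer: 65709682921/19079424 ≈ 3444.0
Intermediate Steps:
f = -125/624 (f = (-28/26 + 2/(-16))/6 = (-28*1/26 + 2*(-1/16))/6 = (-14/13 - ⅛)/6 = (⅙)*(-125/104) = -125/624 ≈ -0.20032)
Y = -33571/4368 (Y = -(-125/624 + 54)/7 = -⅐*33571/624 = -33571/4368 ≈ -7.6857)
(Y - 51)² = (-33571/4368 - 51)² = (-256339/4368)² = 65709682921/19079424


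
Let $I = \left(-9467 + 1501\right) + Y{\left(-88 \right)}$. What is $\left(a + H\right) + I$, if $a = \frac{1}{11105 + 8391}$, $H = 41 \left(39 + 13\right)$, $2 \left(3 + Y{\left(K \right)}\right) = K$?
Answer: $- \frac{114655975}{19496} \approx -5881.0$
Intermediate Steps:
$Y{\left(K \right)} = -3 + \frac{K}{2}$
$H = 2132$ ($H = 41 \cdot 52 = 2132$)
$a = \frac{1}{19496} \approx 5.1293 \cdot 10^{-5}$
$I = -8013$ ($I = \left(-9467 + 1501\right) + \left(-3 + \frac{1}{2} \left(-88\right)\right) = -7966 - 47 = -8013$)
$\left(a + H\right) + I = \left(\frac{1}{19496} + 2132\right) - 8013 = \frac{41565473}{19496} - 8013 = - \frac{114655975}{19496}$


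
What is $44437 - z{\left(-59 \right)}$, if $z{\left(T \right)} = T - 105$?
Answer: $44601$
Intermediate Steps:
$z{\left(T \right)} = -105 + T$
$44437 - z{\left(-59 \right)} = 44437 - \left(-105 - 59\right) = 44437 - -164 = 44437 + 164 = 44601$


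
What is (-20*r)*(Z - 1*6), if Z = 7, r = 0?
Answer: 0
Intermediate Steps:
(-20*r)*(Z - 1*6) = (-20*0)*(7 - 1*6) = 0*(7 - 6) = 0*1 = 0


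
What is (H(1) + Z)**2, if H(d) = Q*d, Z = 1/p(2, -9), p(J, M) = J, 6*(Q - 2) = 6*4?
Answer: 169/4 ≈ 42.250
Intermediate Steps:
Q = 6 (Q = 2 + (6*4)/6 = 2 + (1/6)*24 = 2 + 4 = 6)
Z = 1/2 ≈ 0.50000
H(d) = 6*d
(H(1) + Z)**2 = (6*1 + 1/2)**2 = (6 + 1/2)**2 = (13/2)**2 = 169/4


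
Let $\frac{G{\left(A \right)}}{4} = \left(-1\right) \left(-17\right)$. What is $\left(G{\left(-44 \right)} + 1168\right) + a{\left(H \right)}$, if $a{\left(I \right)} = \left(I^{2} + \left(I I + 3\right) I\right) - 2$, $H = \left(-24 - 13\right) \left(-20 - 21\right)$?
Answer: $3493362487$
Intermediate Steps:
$H = 1517$ ($H = \left(-37\right) \left(-41\right) = 1517$)
$G{\left(A \right)} = 68$ ($G{\left(A \right)} = 4 \left(\left(-1\right) \left(-17\right)\right) = 4 \cdot 17 = 68$)
$a{\left(I \right)} = -2 + I^{2} + I \left(3 + I^{2}\right)$ ($a{\left(I \right)} = \left(I^{2} + \left(I^{2} + 3\right) I\right) - 2 = \left(I^{2} + \left(3 + I^{2}\right) I\right) - 2 = \left(I^{2} + I \left(3 + I^{2}\right)\right) - 2 = -2 + I^{2} + I \left(3 + I^{2}\right)$)
$\left(G{\left(-44 \right)} + 1168\right) + a{\left(H \right)} = \left(68 + 1168\right) + \left(-2 + 1517^{2} + 1517^{3} + 3 \cdot 1517\right) = 1236 + \left(-2 + 2301289 + 3491055413 + 4551\right) = 1236 + 3493361251 = 3493362487$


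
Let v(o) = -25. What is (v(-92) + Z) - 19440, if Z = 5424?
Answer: -14041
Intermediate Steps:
(v(-92) + Z) - 19440 = (-25 + 5424) - 19440 = 5399 - 19440 = -14041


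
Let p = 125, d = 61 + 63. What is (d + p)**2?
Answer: 62001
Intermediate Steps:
d = 124
(d + p)**2 = (124 + 125)**2 = 249**2 = 62001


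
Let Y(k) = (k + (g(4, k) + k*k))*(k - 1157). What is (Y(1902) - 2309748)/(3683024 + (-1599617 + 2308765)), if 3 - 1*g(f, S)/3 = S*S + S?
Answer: -5395366983/4392172 ≈ -1228.4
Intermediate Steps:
g(f, S) = 9 - 3*S - 3*S**2 (g(f, S) = 9 - 3*(S*S + S) = 9 - 3*(S**2 + S) = 9 - 3*(S + S**2) = 9 + (-3*S - 3*S**2) = 9 - 3*S - 3*S**2)
Y(k) = (-1157 + k)*(9 - 2*k - 2*k**2) (Y(k) = (k + ((9 - 3*k - 3*k**2) + k*k))*(k - 1157) = (k + ((9 - 3*k - 3*k**2) + k**2))*(-1157 + k) = (k + (9 - 3*k - 2*k**2))*(-1157 + k) = (9 - 2*k - 2*k**2)*(-1157 + k) = (-1157 + k)*(9 - 2*k - 2*k**2))
(Y(1902) - 2309748)/(3683024 + (-1599617 + 2308765)) = ((-10413 - 2*1902**3 + 2312*1902**2 + 2323*1902) - 2309748)/(3683024 + (-1599617 + 2308765)) = ((-10413 - 2*6880682808 + 2312*3617604 + 4418346) - 2309748)/(3683024 + 709148) = ((-10413 - 13761365616 + 8363900448 + 4418346) - 2309748)/4392172 = (-5393057235 - 2309748)*(1/4392172) = -5395366983*1/4392172 = -5395366983/4392172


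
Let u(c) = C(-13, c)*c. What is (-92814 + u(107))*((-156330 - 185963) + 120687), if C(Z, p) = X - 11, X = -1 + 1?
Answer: 20828969546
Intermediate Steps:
X = 0
C(Z, p) = -11 (C(Z, p) = 0 - 11 = -11)
u(c) = -11*c
(-92814 + u(107))*((-156330 - 185963) + 120687) = (-92814 - 11*107)*((-156330 - 185963) + 120687) = (-92814 - 1177)*(-342293 + 120687) = -93991*(-221606) = 20828969546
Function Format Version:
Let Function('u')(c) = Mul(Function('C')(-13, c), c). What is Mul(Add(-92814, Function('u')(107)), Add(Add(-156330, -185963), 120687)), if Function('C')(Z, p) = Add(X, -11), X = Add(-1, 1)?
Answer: 20828969546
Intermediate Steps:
X = 0
Function('C')(Z, p) = -11 (Function('C')(Z, p) = Add(0, -11) = -11)
Function('u')(c) = Mul(-11, c)
Mul(Add(-92814, Function('u')(107)), Add(Add(-156330, -185963), 120687)) = Mul(Add(-92814, Mul(-11, 107)), Add(Add(-156330, -185963), 120687)) = Mul(Add(-92814, -1177), Add(-342293, 120687)) = Mul(-93991, -221606) = 20828969546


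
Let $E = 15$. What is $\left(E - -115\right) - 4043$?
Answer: $-3913$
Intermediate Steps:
$\left(E - -115\right) - 4043 = \left(15 - -115\right) - 4043 = \left(15 + 115\right) - 4043 = 130 - 4043 = -3913$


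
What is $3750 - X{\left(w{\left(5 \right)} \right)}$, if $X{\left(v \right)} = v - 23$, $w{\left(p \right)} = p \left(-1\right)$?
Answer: $3778$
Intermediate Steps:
$w{\left(p \right)} = - p$
$X{\left(v \right)} = -23 + v$ ($X{\left(v \right)} = v - 23 = -23 + v$)
$3750 - X{\left(w{\left(5 \right)} \right)} = 3750 - \left(-23 - 5\right) = 3750 - -28 = 3750 + 28 = 3778$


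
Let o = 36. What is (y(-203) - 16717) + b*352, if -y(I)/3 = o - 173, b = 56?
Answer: 3406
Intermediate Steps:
y(I) = 411 (y(I) = -3*(36 - 173) = -3*(-137) = 411)
(y(-203) - 16717) + b*352 = (411 - 16717) + 56*352 = -16306 + 19712 = 3406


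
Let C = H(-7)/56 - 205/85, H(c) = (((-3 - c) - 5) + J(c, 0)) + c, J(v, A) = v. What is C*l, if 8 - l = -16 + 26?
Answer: 2551/476 ≈ 5.3592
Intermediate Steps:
H(c) = -8 + c (H(c) = (((-3 - c) - 5) + c) + c = ((-8 - c) + c) + c = -8 + c)
C = -2551/952 (C = (-8 - 7)/56 - 205/85 = -15*1/56 - 205*1/85 = -15/56 - 41/17 = -2551/952 ≈ -2.6796)
l = -2 (l = 8 - (-16 + 26) = 8 - 1*10 = 8 - 10 = -2)
C*l = -2551/952*(-2) = 2551/476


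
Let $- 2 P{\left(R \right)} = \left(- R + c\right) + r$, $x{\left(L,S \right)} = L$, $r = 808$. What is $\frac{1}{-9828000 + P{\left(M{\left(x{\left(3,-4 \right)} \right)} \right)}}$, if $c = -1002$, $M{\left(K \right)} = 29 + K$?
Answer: $- \frac{1}{9827887} \approx -1.0175 \cdot 10^{-7}$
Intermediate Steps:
$P{\left(R \right)} = 97 + \frac{R}{2}$ ($P{\left(R \right)} = - \frac{\left(- R - 1002\right) + 808}{2} = - \frac{\left(-1002 - R\right) + 808}{2} = - \frac{-194 - R}{2} = 97 + \frac{R}{2}$)
$\frac{1}{-9828000 + P{\left(M{\left(x{\left(3,-4 \right)} \right)} \right)}} = \frac{1}{-9828000 + \left(97 + \frac{29 + 3}{2}\right)} = \frac{1}{-9828000 + \left(97 + \frac{1}{2} \cdot 32\right)} = \frac{1}{-9828000 + \left(97 + 16\right)} = \frac{1}{-9828000 + 113} = \frac{1}{-9827887} = - \frac{1}{9827887}$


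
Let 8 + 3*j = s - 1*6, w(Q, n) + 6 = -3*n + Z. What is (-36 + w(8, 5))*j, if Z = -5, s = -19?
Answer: 682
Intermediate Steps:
w(Q, n) = -11 - 3*n (w(Q, n) = -6 + (-3*n - 5) = -6 + (-5 - 3*n) = -11 - 3*n)
j = -11 (j = -8/3 + (-19 - 1*6)/3 = -8/3 + (-19 - 6)/3 = -8/3 + (⅓)*(-25) = -8/3 - 25/3 = -11)
(-36 + w(8, 5))*j = (-36 + (-11 - 3*5))*(-11) = (-36 + (-11 - 15))*(-11) = (-36 - 26)*(-11) = -62*(-11) = 682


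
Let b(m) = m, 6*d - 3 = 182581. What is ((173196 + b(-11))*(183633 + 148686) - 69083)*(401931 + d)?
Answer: 74650610191543220/3 ≈ 2.4884e+16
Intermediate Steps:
d = 91292/3 (d = ½ + (⅙)*182581 = ½ + 182581/6 = 91292/3 ≈ 30431.)
((173196 + b(-11))*(183633 + 148686) - 69083)*(401931 + d) = ((173196 - 11)*(183633 + 148686) - 69083)*(401931 + 91292/3) = (173185*332319 - 69083)*(1297085/3) = (57552666015 - 69083)*(1297085/3) = 57552596932*(1297085/3) = 74650610191543220/3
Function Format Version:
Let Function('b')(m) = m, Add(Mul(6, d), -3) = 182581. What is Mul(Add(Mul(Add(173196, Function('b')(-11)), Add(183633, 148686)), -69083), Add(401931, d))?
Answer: Rational(74650610191543220, 3) ≈ 2.4884e+16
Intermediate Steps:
d = Rational(91292, 3) (d = Add(Rational(1, 2), Mul(Rational(1, 6), 182581)) = Add(Rational(1, 2), Rational(182581, 6)) = Rational(91292, 3) ≈ 30431.)
Mul(Add(Mul(Add(173196, Function('b')(-11)), Add(183633, 148686)), -69083), Add(401931, d)) = Mul(Add(Mul(Add(173196, -11), Add(183633, 148686)), -69083), Add(401931, Rational(91292, 3))) = Mul(Add(Mul(173185, 332319), -69083), Rational(1297085, 3)) = Mul(Add(57552666015, -69083), Rational(1297085, 3)) = Mul(57552596932, Rational(1297085, 3)) = Rational(74650610191543220, 3)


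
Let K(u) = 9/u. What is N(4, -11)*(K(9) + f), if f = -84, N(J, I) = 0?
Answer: 0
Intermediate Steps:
N(4, -11)*(K(9) + f) = 0*(9/9 - 84) = 0*(9*(⅑) - 84) = 0*(1 - 84) = 0*(-83) = 0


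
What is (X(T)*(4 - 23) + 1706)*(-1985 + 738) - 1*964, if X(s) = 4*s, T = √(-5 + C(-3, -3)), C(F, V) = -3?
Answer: -2128346 + 189544*I*√2 ≈ -2.1283e+6 + 2.6806e+5*I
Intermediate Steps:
T = 2*I*√2 (T = √(-5 - 3) = √(-8) = 2*I*√2 ≈ 2.8284*I)
(X(T)*(4 - 23) + 1706)*(-1985 + 738) - 1*964 = ((4*(2*I*√2))*(4 - 23) + 1706)*(-1985 + 738) - 1*964 = ((8*I*√2)*(-19) + 1706)*(-1247) - 964 = (-152*I*√2 + 1706)*(-1247) - 964 = (1706 - 152*I*√2)*(-1247) - 964 = (-2127382 + 189544*I*√2) - 964 = -2128346 + 189544*I*√2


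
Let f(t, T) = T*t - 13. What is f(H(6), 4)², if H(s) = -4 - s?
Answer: 2809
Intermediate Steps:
f(t, T) = -13 + T*t
f(H(6), 4)² = (-13 + 4*(-4 - 1*6))² = (-13 + 4*(-4 - 6))² = (-13 + 4*(-10))² = (-13 - 40)² = (-53)² = 2809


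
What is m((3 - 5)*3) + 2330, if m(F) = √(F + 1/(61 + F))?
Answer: 2330 + I*√18095/55 ≈ 2330.0 + 2.4458*I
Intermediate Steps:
m((3 - 5)*3) + 2330 = √((1 + ((3 - 5)*3)*(61 + (3 - 5)*3))/(61 + (3 - 5)*3)) + 2330 = √((1 + (-2*3)*(61 - 2*3))/(61 - 2*3)) + 2330 = √((1 - 6*(61 - 6))/(61 - 6)) + 2330 = √((1 - 6*55)/55) + 2330 = √((1 - 330)/55) + 2330 = √((1/55)*(-329)) + 2330 = √(-329/55) + 2330 = I*√18095/55 + 2330 = 2330 + I*√18095/55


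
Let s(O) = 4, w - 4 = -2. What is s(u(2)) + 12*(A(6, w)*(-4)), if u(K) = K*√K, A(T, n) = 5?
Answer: -236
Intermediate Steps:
w = 2 (w = 4 - 2 = 2)
u(K) = K^(3/2)
s(u(2)) + 12*(A(6, w)*(-4)) = 4 + 12*(5*(-4)) = 4 + 12*(-20) = 4 - 240 = -236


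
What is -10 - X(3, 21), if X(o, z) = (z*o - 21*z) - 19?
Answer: 387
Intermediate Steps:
X(o, z) = -19 - 21*z + o*z (X(o, z) = (o*z - 21*z) - 19 = (-21*z + o*z) - 19 = -19 - 21*z + o*z)
-10 - X(3, 21) = -10 - (-19 - 21*21 + 3*21) = -10 - (-19 - 441 + 63) = -10 - 1*(-397) = -10 + 397 = 387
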